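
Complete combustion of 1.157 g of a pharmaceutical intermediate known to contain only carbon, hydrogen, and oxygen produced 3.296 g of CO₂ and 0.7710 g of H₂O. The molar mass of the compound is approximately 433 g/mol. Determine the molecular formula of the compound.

C28H32O4

mol C = 3.296 g CO₂ ÷ 44.009 g/mol = 0.074894 mol
mol H = 2 × 0.7710 g H₂O ÷ 18.015 g/mol = 0.085595 mol
mass O = 1.157 − (0.89955 + 0.086280) = 0.17117 g → mol O = 0.17117 ÷ 15.999 = 0.010699 mol
Divide by the smallest (0.010699 mol): C 7.000, H 8.000, O 1.000
Empirical formula: C7H8O
Empirical-formula mass = 108.14 g/mol; 433 ÷ 108.14 ≈ 4, so the molecular formula is C28H32O4.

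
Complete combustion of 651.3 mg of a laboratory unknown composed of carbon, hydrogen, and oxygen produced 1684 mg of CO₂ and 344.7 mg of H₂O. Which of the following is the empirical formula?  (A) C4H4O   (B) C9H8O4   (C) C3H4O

mol C = 1.684 g CO₂ ÷ 44.009 g/mol = 0.038265 mol
mol H = 2 × 0.3447 g H₂O ÷ 18.015 g/mol = 0.038268 mol
mass O = 0.6513 − (0.45960 + 0.038574) = 0.15313 g → mol O = 0.15313 ÷ 15.999 = 0.0095710 mol
Divide by the smallest (0.0095710 mol): C 3.998, H 3.998, O 1.000

(A) C4H4O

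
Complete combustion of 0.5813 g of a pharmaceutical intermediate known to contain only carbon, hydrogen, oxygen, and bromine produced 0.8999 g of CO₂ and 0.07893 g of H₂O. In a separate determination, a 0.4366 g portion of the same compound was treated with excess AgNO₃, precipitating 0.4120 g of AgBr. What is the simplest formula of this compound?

mol C = 0.8999 g CO₂ ÷ 44.009 g/mol = 0.020448 mol
mol H = 2 × 0.07893 g H₂O ÷ 18.015 g/mol = 0.0087627 mol
From the AgBr data: mol Br per gram of compound = (0.4120 ÷ 187.772) ÷ 0.4366 = 0.0050255 mol/g, so in the 0.5813 g combustion sample mol Br = 0.0029213 mol
mass O = 0.5813 − (0.24560 + 0.0088328 + 0.23343) = 0.093438 g → mol O = 0.093438 ÷ 15.999 = 0.0058402 mol
Divide by the smallest (0.0029213 mol): C 7.000, H 3.000, Br 1.000, O 1.999

C7H3BrO2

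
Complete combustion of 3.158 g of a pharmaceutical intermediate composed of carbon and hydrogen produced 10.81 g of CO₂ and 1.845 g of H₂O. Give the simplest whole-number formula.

mol C = 10.81 g CO₂ ÷ 44.009 g/mol = 0.24563 mol
mol H = 2 × 1.845 g H₂O ÷ 18.015 g/mol = 0.20483 mol
Divide by the smallest (0.20483 mol): C 1.199, H 1.000
Multiplying each by 5 gives whole numbers: C 6.00, H 5.00

C6H5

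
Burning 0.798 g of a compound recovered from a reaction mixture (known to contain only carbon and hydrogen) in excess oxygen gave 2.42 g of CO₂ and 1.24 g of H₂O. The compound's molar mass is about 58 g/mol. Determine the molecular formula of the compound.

mol C = 2.42 g CO₂ ÷ 44.009 g/mol = 0.05499 mol
mol H = 2 × 1.24 g H₂O ÷ 18.015 g/mol = 0.1377 mol
Divide by the smallest (0.05499 mol): C 1.000, H 2.503
Multiplying each by 2 gives whole numbers: C 2.00, H 5.01
Empirical formula: C2H5
Empirical-formula mass = 29.06 g/mol; 58 ÷ 29.06 ≈ 2, so the molecular formula is C4H10.

C4H10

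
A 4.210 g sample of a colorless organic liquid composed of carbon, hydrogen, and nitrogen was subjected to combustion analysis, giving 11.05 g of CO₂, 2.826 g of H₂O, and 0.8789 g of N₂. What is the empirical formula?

mol C = 11.05 g CO₂ ÷ 44.009 g/mol = 0.25109 mol
mol H = 2 × 2.826 g H₂O ÷ 18.015 g/mol = 0.31374 mol
mol N = 2 × 0.8789 g N₂ ÷ 28.014 g/mol = 0.062747 mol
Divide by the smallest (0.062747 mol): C 4.002, H 5.000, N 1.000

C4H5N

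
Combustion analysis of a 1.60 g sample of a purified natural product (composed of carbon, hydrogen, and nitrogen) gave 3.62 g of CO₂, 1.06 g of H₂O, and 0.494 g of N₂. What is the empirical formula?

C7H10N3

mol C = 3.62 g CO₂ ÷ 44.009 g/mol = 0.08226 mol
mol H = 2 × 1.06 g H₂O ÷ 18.015 g/mol = 0.1177 mol
mol N = 2 × 0.494 g N₂ ÷ 28.014 g/mol = 0.03527 mol
Divide by the smallest (0.03527 mol): C 2.332, H 3.337, N 1.000
Multiplying each by 3 gives whole numbers: C 7.00, H 10.01, N 3.00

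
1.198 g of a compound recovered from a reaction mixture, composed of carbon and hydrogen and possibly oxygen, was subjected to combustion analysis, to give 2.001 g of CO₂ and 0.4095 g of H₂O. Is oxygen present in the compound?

mol C = 2.001 g CO₂ ÷ 44.009 g/mol = 0.045468 mol
mol H = 2 × 0.4095 g H₂O ÷ 18.015 g/mol = 0.045462 mol
C and H account for only 0.59194 g of the 1.198 g sample; the remaining 0.60606 g must be oxygen.

yes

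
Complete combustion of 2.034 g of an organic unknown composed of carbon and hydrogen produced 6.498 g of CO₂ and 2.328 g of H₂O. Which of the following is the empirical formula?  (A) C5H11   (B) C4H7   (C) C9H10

(B) C4H7

mol C = 6.498 g CO₂ ÷ 44.009 g/mol = 0.14765 mol
mol H = 2 × 2.328 g H₂O ÷ 18.015 g/mol = 0.25845 mol
Divide by the smallest (0.14765 mol): C 1.000, H 1.750
Multiplying each by 4 gives whole numbers: C 4.00, H 7.00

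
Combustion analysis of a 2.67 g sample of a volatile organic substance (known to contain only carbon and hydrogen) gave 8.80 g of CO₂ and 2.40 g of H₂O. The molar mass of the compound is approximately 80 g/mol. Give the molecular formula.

C6H8

mol C = 8.80 g CO₂ ÷ 44.009 g/mol = 0.2000 mol
mol H = 2 × 2.40 g H₂O ÷ 18.015 g/mol = 0.2664 mol
Divide by the smallest (0.2000 mol): C 1.000, H 1.332
Multiplying each by 3 gives whole numbers: C 3.00, H 4.00
Empirical formula: C3H4
Empirical-formula mass = 40.06 g/mol; 80 ÷ 40.06 ≈ 2, so the molecular formula is C6H8.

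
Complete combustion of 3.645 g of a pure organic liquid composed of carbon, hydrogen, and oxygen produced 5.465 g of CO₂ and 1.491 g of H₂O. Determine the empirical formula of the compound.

mol C = 5.465 g CO₂ ÷ 44.009 g/mol = 0.12418 mol
mol H = 2 × 1.491 g H₂O ÷ 18.015 g/mol = 0.16553 mol
mass O = 3.645 − (1.4915 + 0.16685) = 1.9866 g → mol O = 1.9866 ÷ 15.999 = 0.12417 mol
Divide by the smallest (0.12417 mol): C 1.000, H 1.333, O 1.000
Multiplying each by 3 gives whole numbers: C 3.00, H 4.00, O 3.00

C3H4O3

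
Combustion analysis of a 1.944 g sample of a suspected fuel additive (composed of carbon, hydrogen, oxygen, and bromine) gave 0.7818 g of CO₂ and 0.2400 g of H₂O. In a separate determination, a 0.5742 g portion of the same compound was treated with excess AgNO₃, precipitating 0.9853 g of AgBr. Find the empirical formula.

C2H3Br2O2

mol C = 0.7818 g CO₂ ÷ 44.009 g/mol = 0.017765 mol
mol H = 2 × 0.2400 g H₂O ÷ 18.015 g/mol = 0.026644 mol
From the AgBr data: mol Br per gram of compound = (0.9853 ÷ 187.772) ÷ 0.5742 = 0.0091385 mol/g, so in the 1.944 g combustion sample mol Br = 0.017765 mol
mass O = 1.944 − (0.21337 + 0.026858 + 1.4195) = 0.28426 g → mol O = 0.28426 ÷ 15.999 = 0.017767 mol
Divide by the smallest (0.017765 mol): C 1.000, H 1.500, Br 1.000, O 1.000
Multiplying each by 2 gives whole numbers: C 2.00, H 3.00, Br 2.00, O 2.00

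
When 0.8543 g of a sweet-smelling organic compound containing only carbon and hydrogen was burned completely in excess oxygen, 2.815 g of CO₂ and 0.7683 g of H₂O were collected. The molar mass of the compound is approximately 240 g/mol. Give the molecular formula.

C18H24

mol C = 2.815 g CO₂ ÷ 44.009 g/mol = 0.063964 mol
mol H = 2 × 0.7683 g H₂O ÷ 18.015 g/mol = 0.085296 mol
Divide by the smallest (0.063964 mol): C 1.000, H 1.333
Multiplying each by 3 gives whole numbers: C 3.00, H 4.00
Empirical formula: C3H4
Empirical-formula mass = 40.06 g/mol; 240 ÷ 40.06 ≈ 6, so the molecular formula is C18H24.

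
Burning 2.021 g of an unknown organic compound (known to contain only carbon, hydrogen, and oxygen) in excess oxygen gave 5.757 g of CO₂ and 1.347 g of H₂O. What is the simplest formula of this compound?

mol C = 5.757 g CO₂ ÷ 44.009 g/mol = 0.13081 mol
mol H = 2 × 1.347 g H₂O ÷ 18.015 g/mol = 0.14954 mol
mass O = 2.021 − (1.5712 + 0.15074) = 0.29905 g → mol O = 0.29905 ÷ 15.999 = 0.018692 mol
Divide by the smallest (0.018692 mol): C 6.998, H 8.000, O 1.000

C7H8O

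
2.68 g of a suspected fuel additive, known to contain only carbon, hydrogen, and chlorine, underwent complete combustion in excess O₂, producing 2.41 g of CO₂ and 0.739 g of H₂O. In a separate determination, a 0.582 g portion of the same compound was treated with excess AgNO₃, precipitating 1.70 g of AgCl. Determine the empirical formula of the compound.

C2H3Cl2

mol C = 2.41 g CO₂ ÷ 44.009 g/mol = 0.05476 mol
mol H = 2 × 0.739 g H₂O ÷ 18.015 g/mol = 0.08204 mol
From the AgCl data: mol Cl per gram of compound = (1.70 ÷ 143.318) ÷ 0.582 = 0.02038 mol/g, so in the 2.68 g combustion sample mol Cl = 0.05462 mol
Divide by the smallest (0.05462 mol): C 1.003, H 1.502, Cl 1.000
Multiplying each by 2 gives whole numbers: C 2.01, H 3.00, Cl 2.00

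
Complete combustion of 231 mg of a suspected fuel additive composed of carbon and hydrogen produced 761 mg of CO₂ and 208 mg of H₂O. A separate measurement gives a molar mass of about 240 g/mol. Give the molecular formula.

C18H24

mol C = 0.761 g CO₂ ÷ 44.009 g/mol = 0.01729 mol
mol H = 2 × 0.208 g H₂O ÷ 18.015 g/mol = 0.02309 mol
Divide by the smallest (0.01729 mol): C 1.000, H 1.335
Multiplying each by 3 gives whole numbers: C 3.00, H 4.01
Empirical formula: C3H4
Empirical-formula mass = 40.06 g/mol; 240 ÷ 40.06 ≈ 6, so the molecular formula is C18H24.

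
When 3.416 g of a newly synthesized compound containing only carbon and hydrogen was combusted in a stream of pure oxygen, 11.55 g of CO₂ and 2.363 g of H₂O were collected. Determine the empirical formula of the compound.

CH

mol C = 11.55 g CO₂ ÷ 44.009 g/mol = 0.26245 mol
mol H = 2 × 2.363 g H₂O ÷ 18.015 g/mol = 0.26234 mol
Divide by the smallest (0.26234 mol): C 1.000, H 1.000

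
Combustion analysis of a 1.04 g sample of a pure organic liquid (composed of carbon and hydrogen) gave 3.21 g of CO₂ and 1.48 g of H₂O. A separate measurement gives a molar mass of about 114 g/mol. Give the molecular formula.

C8H18

mol C = 3.21 g CO₂ ÷ 44.009 g/mol = 0.07294 mol
mol H = 2 × 1.48 g H₂O ÷ 18.015 g/mol = 0.1643 mol
Divide by the smallest (0.07294 mol): C 1.000, H 2.253
Multiplying each by 4 gives whole numbers: C 4.00, H 9.01
Empirical formula: C4H9
Empirical-formula mass = 57.12 g/mol; 114 ÷ 57.12 ≈ 2, so the molecular formula is C8H18.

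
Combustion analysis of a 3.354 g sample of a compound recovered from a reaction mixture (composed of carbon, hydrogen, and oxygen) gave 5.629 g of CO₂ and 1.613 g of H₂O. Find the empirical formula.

mol C = 5.629 g CO₂ ÷ 44.009 g/mol = 0.12791 mol
mol H = 2 × 1.613 g H₂O ÷ 18.015 g/mol = 0.17907 mol
mass O = 3.354 − (1.5363 + 0.18051) = 1.6372 g → mol O = 1.6372 ÷ 15.999 = 0.10233 mol
Divide by the smallest (0.10233 mol): C 1.250, H 1.750, O 1.000
Multiplying each by 4 gives whole numbers: C 5.00, H 7.00, O 4.00

C5H7O4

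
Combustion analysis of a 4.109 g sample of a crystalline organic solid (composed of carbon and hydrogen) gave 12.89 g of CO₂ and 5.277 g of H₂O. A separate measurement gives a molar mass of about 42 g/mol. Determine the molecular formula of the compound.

C3H6

mol C = 12.89 g CO₂ ÷ 44.009 g/mol = 0.29289 mol
mol H = 2 × 5.277 g H₂O ÷ 18.015 g/mol = 0.58585 mol
Divide by the smallest (0.29289 mol): C 1.000, H 2.000
Empirical formula: CH2
Empirical-formula mass = 14.03 g/mol; 42 ÷ 14.03 ≈ 3, so the molecular formula is C3H6.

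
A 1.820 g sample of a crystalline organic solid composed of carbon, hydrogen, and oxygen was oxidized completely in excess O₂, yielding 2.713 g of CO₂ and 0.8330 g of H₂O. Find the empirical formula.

mol C = 2.713 g CO₂ ÷ 44.009 g/mol = 0.061646 mol
mol H = 2 × 0.8330 g H₂O ÷ 18.015 g/mol = 0.092478 mol
mass O = 1.820 − (0.74044 + 0.093218) = 0.98635 g → mol O = 0.98635 ÷ 15.999 = 0.061650 mol
Divide by the smallest (0.061646 mol): C 1.000, H 1.500, O 1.000
Multiplying each by 2 gives whole numbers: C 2.00, H 3.00, O 2.00

C2H3O2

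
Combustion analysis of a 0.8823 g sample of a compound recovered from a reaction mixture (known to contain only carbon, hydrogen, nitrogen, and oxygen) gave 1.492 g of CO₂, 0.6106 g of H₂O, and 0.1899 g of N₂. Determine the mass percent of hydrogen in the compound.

7.74%

mol C = 1.492 g CO₂ ÷ 44.009 g/mol = 0.033902 mol
mol H = 2 × 0.6106 g H₂O ÷ 18.015 g/mol = 0.067788 mol
mol N = 2 × 0.1899 g N₂ ÷ 28.014 g/mol = 0.013558 mol
mass O = 0.8823 − (0.40720 + 0.068330 + 0.18990) = 0.21687 g → mol O = 0.21687 ÷ 15.999 = 0.013555 mol
mass % H = 0.068330 g ÷ 0.8823 g × 100%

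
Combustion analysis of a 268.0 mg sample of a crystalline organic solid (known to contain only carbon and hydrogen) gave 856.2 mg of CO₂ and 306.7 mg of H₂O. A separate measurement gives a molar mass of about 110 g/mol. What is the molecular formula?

C8H14

mol C = 0.8562 g CO₂ ÷ 44.009 g/mol = 0.019455 mol
mol H = 2 × 0.3067 g H₂O ÷ 18.015 g/mol = 0.034049 mol
Divide by the smallest (0.019455 mol): C 1.000, H 1.750
Multiplying each by 4 gives whole numbers: C 4.00, H 7.00
Empirical formula: C4H7
Empirical-formula mass = 55.10 g/mol; 110 ÷ 55.10 ≈ 2, so the molecular formula is C8H14.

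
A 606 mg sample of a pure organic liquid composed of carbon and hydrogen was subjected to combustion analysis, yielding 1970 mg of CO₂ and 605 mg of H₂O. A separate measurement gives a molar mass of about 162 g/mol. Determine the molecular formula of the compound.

mol C = 1.97 g CO₂ ÷ 44.009 g/mol = 0.04476 mol
mol H = 2 × 0.605 g H₂O ÷ 18.015 g/mol = 0.06717 mol
Divide by the smallest (0.04476 mol): C 1.000, H 1.500
Multiplying each by 2 gives whole numbers: C 2.00, H 3.00
Empirical formula: C2H3
Empirical-formula mass = 27.05 g/mol; 162 ÷ 27.05 ≈ 6, so the molecular formula is C12H18.

C12H18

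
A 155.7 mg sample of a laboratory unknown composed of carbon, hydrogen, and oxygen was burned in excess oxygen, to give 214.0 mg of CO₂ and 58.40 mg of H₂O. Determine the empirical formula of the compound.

C6H8O7

mol C = 0.2140 g CO₂ ÷ 44.009 g/mol = 0.0048626 mol
mol H = 2 × 0.05840 g H₂O ÷ 18.015 g/mol = 0.0064835 mol
mass O = 0.1557 − (0.058405 + 0.0065354) = 0.090759 g → mol O = 0.090759 ÷ 15.999 = 0.0056728 mol
Divide by the smallest (0.0048626 mol): C 1.000, H 1.333, O 1.167
Multiplying each by 6 gives whole numbers: C 6.00, H 8.00, O 7.00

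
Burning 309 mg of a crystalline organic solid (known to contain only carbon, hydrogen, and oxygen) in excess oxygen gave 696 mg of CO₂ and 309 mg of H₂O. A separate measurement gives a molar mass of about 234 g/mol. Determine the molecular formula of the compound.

mol C = 0.696 g CO₂ ÷ 44.009 g/mol = 0.01581 mol
mol H = 2 × 0.309 g H₂O ÷ 18.015 g/mol = 0.03430 mol
mass O = 0.309 − (0.1900 + 0.03458) = 0.08447 g → mol O = 0.08447 ÷ 15.999 = 0.005280 mol
Divide by the smallest (0.005280 mol): C 2.996, H 6.498, O 1.000
Multiplying each by 2 gives whole numbers: C 5.99, H 13.00, O 2.00
Empirical formula: C6H13O2
Empirical-formula mass = 117.17 g/mol; 234 ÷ 117.17 ≈ 2, so the molecular formula is C12H26O4.

C12H26O4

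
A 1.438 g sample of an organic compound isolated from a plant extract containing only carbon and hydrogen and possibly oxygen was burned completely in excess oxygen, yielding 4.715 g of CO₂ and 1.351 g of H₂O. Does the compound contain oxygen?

no

mol C = 4.715 g CO₂ ÷ 44.009 g/mol = 0.10714 mol
mol H = 2 × 1.351 g H₂O ÷ 18.015 g/mol = 0.14999 mol
C and H together account for 1.4380 g — essentially the entire 1.438 g sample — so the compound contains no oxygen.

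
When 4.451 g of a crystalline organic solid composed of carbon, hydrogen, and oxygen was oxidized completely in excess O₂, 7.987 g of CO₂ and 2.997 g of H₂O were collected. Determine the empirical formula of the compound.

mol C = 7.987 g CO₂ ÷ 44.009 g/mol = 0.18149 mol
mol H = 2 × 2.997 g H₂O ÷ 18.015 g/mol = 0.33272 mol
mass O = 4.451 − (2.1798 + 0.33538) = 1.9358 g → mol O = 1.9358 ÷ 15.999 = 0.12099 mol
Divide by the smallest (0.12099 mol): C 1.500, H 2.750, O 1.000
Multiplying each by 4 gives whole numbers: C 6.00, H 11.00, O 4.00

C6H11O4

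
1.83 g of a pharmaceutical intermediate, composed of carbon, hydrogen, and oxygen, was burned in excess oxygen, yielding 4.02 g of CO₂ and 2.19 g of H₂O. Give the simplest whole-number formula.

mol C = 4.02 g CO₂ ÷ 44.009 g/mol = 0.09134 mol
mol H = 2 × 2.19 g H₂O ÷ 18.015 g/mol = 0.2431 mol
mass O = 1.83 − (1.097 + 0.2451) = 0.4878 g → mol O = 0.4878 ÷ 15.999 = 0.03049 mol
Divide by the smallest (0.03049 mol): C 2.996, H 7.975, O 1.000

C3H8O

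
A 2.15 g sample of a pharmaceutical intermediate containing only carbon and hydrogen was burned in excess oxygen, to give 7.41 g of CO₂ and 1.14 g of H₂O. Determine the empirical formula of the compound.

C4H3

mol C = 7.41 g CO₂ ÷ 44.009 g/mol = 0.1684 mol
mol H = 2 × 1.14 g H₂O ÷ 18.015 g/mol = 0.1266 mol
Divide by the smallest (0.1266 mol): C 1.330, H 1.000
Multiplying each by 3 gives whole numbers: C 3.99, H 3.00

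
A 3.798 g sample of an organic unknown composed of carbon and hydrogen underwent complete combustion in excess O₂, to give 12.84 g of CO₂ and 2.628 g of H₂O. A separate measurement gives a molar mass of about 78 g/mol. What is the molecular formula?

mol C = 12.84 g CO₂ ÷ 44.009 g/mol = 0.29176 mol
mol H = 2 × 2.628 g H₂O ÷ 18.015 g/mol = 0.29176 mol
Divide by the smallest (0.29176 mol): C 1.000, H 1.000
Empirical formula: CH
Empirical-formula mass = 13.02 g/mol; 78 ÷ 13.02 ≈ 6, so the molecular formula is C6H6.

C6H6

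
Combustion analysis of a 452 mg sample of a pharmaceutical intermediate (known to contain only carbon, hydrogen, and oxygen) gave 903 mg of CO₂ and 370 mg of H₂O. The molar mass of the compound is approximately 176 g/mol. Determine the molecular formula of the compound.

mol C = 0.903 g CO₂ ÷ 44.009 g/mol = 0.02052 mol
mol H = 2 × 0.370 g H₂O ÷ 18.015 g/mol = 0.04108 mol
mass O = 0.452 − (0.2464 + 0.04141) = 0.1641 g → mol O = 0.1641 ÷ 15.999 = 0.01026 mol
Divide by the smallest (0.01026 mol): C 2.000, H 4.004, O 1.000
Empirical formula: C2H4O
Empirical-formula mass = 44.05 g/mol; 176 ÷ 44.05 ≈ 4, so the molecular formula is C8H16O4.

C8H16O4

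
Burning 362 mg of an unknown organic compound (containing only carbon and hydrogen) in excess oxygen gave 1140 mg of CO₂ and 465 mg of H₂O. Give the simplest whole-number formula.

mol C = 1.14 g CO₂ ÷ 44.009 g/mol = 0.02590 mol
mol H = 2 × 0.465 g H₂O ÷ 18.015 g/mol = 0.05162 mol
Divide by the smallest (0.02590 mol): C 1.000, H 1.993

CH2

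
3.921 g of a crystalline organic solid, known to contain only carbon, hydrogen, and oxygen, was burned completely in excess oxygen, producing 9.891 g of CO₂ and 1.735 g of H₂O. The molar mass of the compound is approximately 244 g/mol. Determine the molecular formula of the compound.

C14H12O4

mol C = 9.891 g CO₂ ÷ 44.009 g/mol = 0.22475 mol
mol H = 2 × 1.735 g H₂O ÷ 18.015 g/mol = 0.19262 mol
mass O = 3.921 − (2.6995 + 0.19416) = 1.0274 g → mol O = 1.0274 ÷ 15.999 = 0.064215 mol
Divide by the smallest (0.064215 mol): C 3.500, H 3.000, O 1.000
Multiplying each by 2 gives whole numbers: C 7.00, H 6.00, O 2.00
Empirical formula: C7H6O2
Empirical-formula mass = 122.12 g/mol; 244 ÷ 122.12 ≈ 2, so the molecular formula is C14H12O4.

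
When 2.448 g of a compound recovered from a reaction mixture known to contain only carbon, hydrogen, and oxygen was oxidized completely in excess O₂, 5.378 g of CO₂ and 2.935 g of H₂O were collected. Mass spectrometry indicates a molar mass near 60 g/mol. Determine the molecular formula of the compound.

C3H8O

mol C = 5.378 g CO₂ ÷ 44.009 g/mol = 0.12220 mol
mol H = 2 × 2.935 g H₂O ÷ 18.015 g/mol = 0.32584 mol
mass O = 2.448 − (1.4678 + 0.32845) = 0.65178 g → mol O = 0.65178 ÷ 15.999 = 0.040739 mol
Divide by the smallest (0.040739 mol): C 3.000, H 7.998, O 1.000
Empirical formula: C3H8O
Empirical-formula mass = 60.10 g/mol; 60 ÷ 60.10 ≈ 1, so the molecular formula is C3H8O.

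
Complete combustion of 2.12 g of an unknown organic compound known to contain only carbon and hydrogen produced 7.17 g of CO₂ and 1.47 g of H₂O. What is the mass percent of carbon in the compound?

92.3%

mol C = 7.17 g CO₂ ÷ 44.009 g/mol = 0.1629 mol
mol H = 2 × 1.47 g H₂O ÷ 18.015 g/mol = 0.1632 mol
mass % C = 1.957 g ÷ 2.12 g × 100%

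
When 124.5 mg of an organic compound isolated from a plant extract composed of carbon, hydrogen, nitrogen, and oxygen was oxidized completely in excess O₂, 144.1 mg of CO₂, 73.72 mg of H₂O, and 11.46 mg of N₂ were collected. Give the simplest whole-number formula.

C4H10NO5

mol C = 0.1441 g CO₂ ÷ 44.009 g/mol = 0.0032743 mol
mol H = 2 × 0.07372 g H₂O ÷ 18.015 g/mol = 0.0081843 mol
mol N = 2 × 0.01146 g N₂ ÷ 28.014 g/mol = 0.00081816 mol
mass O = 0.1245 − (0.039328 + 0.0082498 + 0.011460) = 0.065462 g → mol O = 0.065462 ÷ 15.999 = 0.0040916 mol
Divide by the smallest (0.00081816 mol): C 4.002, H 10.003, N 1.000, O 5.001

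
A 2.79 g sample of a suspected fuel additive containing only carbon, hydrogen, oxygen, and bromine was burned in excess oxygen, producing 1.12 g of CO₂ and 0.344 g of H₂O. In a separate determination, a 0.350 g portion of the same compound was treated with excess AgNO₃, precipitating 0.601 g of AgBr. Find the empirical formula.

C2H3Br2O2

mol C = 1.12 g CO₂ ÷ 44.009 g/mol = 0.02545 mol
mol H = 2 × 0.344 g H₂O ÷ 18.015 g/mol = 0.03819 mol
From the AgBr data: mol Br per gram of compound = (0.601 ÷ 187.772) ÷ 0.350 = 0.009145 mol/g, so in the 2.79 g combustion sample mol Br = 0.02551 mol
mass O = 2.79 − (0.3057 + 0.03850 + 2.039) = 0.4072 g → mol O = 0.4072 ÷ 15.999 = 0.02545 mol
Divide by the smallest (0.02545 mol): C 1.000, H 1.501, Br 1.003, O 1.000
Multiplying each by 2 gives whole numbers: C 2.00, H 3.00, Br 2.01, O 2.00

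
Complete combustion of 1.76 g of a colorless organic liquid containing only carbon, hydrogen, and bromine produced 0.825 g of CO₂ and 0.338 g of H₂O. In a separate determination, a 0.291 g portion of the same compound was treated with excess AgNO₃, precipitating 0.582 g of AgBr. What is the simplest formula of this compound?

mol C = 0.825 g CO₂ ÷ 44.009 g/mol = 0.01875 mol
mol H = 2 × 0.338 g H₂O ÷ 18.015 g/mol = 0.03752 mol
From the AgBr data: mol Br per gram of compound = (0.582 ÷ 187.772) ÷ 0.291 = 0.01065 mol/g, so in the 1.76 g combustion sample mol Br = 0.01875 mol
Divide by the smallest (0.01875 mol): C 1.000, H 2.002, Br 1.000

CH2Br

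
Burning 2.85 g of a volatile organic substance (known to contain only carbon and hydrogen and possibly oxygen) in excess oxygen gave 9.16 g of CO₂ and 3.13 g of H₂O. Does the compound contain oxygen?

no

mol C = 9.16 g CO₂ ÷ 44.009 g/mol = 0.2081 mol
mol H = 2 × 3.13 g H₂O ÷ 18.015 g/mol = 0.3475 mol
C and H together account for 2.850 g — essentially the entire 2.85 g sample — so the compound contains no oxygen.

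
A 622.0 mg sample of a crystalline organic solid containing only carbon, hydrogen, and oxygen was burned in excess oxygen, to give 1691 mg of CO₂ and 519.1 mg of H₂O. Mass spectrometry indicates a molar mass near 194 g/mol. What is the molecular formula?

C12H18O2

mol C = 1.691 g CO₂ ÷ 44.009 g/mol = 0.038424 mol
mol H = 2 × 0.5191 g H₂O ÷ 18.015 g/mol = 0.057630 mol
mass O = 0.6220 − (0.46151 + 0.058091) = 0.10240 g → mol O = 0.10240 ÷ 15.999 = 0.0064003 mol
Divide by the smallest (0.0064003 mol): C 6.003, H 9.004, O 1.000
Empirical formula: C6H9O
Empirical-formula mass = 97.14 g/mol; 194 ÷ 97.14 ≈ 2, so the molecular formula is C12H18O2.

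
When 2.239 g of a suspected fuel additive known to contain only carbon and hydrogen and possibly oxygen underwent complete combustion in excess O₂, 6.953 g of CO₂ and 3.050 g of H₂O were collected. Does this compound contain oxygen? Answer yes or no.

no

mol C = 6.953 g CO₂ ÷ 44.009 g/mol = 0.15799 mol
mol H = 2 × 3.050 g H₂O ÷ 18.015 g/mol = 0.33861 mol
C and H together account for 2.2389 g — essentially the entire 2.239 g sample — so the compound contains no oxygen.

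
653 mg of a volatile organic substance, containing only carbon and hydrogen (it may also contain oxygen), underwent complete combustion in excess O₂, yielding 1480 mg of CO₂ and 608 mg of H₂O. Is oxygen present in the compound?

yes

mol C = 1.48 g CO₂ ÷ 44.009 g/mol = 0.03363 mol
mol H = 2 × 0.608 g H₂O ÷ 18.015 g/mol = 0.06750 mol
C and H account for only 0.4720 g of the 0.653 g sample; the remaining 0.1810 g must be oxygen.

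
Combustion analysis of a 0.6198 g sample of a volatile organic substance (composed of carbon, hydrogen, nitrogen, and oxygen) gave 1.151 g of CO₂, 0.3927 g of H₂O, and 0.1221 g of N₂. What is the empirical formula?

C3H5NO

mol C = 1.151 g CO₂ ÷ 44.009 g/mol = 0.026154 mol
mol H = 2 × 0.3927 g H₂O ÷ 18.015 g/mol = 0.043597 mol
mol N = 2 × 0.1221 g N₂ ÷ 28.014 g/mol = 0.0087171 mol
mass O = 0.6198 − (0.31413 + 0.043946 + 0.12210) = 0.13962 g → mol O = 0.13962 ÷ 15.999 = 0.0087269 mol
Divide by the smallest (0.0087171 mol): C 3.000, H 5.001, N 1.000, O 1.001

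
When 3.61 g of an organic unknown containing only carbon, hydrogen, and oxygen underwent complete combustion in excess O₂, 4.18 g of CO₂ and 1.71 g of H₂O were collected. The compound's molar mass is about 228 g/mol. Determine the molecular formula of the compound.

C6H12O9

mol C = 4.18 g CO₂ ÷ 44.009 g/mol = 0.09498 mol
mol H = 2 × 1.71 g H₂O ÷ 18.015 g/mol = 0.1898 mol
mass O = 3.61 − (1.141 + 0.1914) = 2.278 g → mol O = 2.278 ÷ 15.999 = 0.1424 mol
Divide by the smallest (0.09498 mol): C 1.000, H 1.999, O 1.499
Multiplying each by 2 gives whole numbers: C 2.00, H 4.00, O 3.00
Empirical formula: C2H4O3
Empirical-formula mass = 76.05 g/mol; 228 ÷ 76.05 ≈ 3, so the molecular formula is C6H12O9.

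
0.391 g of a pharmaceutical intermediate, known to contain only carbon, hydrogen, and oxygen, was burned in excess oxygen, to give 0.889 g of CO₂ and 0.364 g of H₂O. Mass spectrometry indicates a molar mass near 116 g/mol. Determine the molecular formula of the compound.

C6H12O2

mol C = 0.889 g CO₂ ÷ 44.009 g/mol = 0.02020 mol
mol H = 2 × 0.364 g H₂O ÷ 18.015 g/mol = 0.04041 mol
mass O = 0.391 − (0.2426 + 0.04073) = 0.1076 g → mol O = 0.1076 ÷ 15.999 = 0.006728 mol
Divide by the smallest (0.006728 mol): C 3.003, H 6.006, O 1.000
Empirical formula: C3H6O
Empirical-formula mass = 58.08 g/mol; 116 ÷ 58.08 ≈ 2, so the molecular formula is C6H12O2.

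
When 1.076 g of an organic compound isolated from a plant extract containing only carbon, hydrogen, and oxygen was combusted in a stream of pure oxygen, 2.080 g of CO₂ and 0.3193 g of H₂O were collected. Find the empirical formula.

C8H6O5

mol C = 2.080 g CO₂ ÷ 44.009 g/mol = 0.047263 mol
mol H = 2 × 0.3193 g H₂O ÷ 18.015 g/mol = 0.035448 mol
mass O = 1.076 − (0.56768 + 0.035732) = 0.47259 g → mol O = 0.47259 ÷ 15.999 = 0.029539 mol
Divide by the smallest (0.029539 mol): C 1.600, H 1.200, O 1.000
Multiplying each by 5 gives whole numbers: C 8.00, H 6.00, O 5.00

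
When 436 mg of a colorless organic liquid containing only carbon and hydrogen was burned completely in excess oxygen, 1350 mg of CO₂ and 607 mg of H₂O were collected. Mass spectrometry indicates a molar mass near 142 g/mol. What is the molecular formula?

C10H22

mol C = 1.35 g CO₂ ÷ 44.009 g/mol = 0.03068 mol
mol H = 2 × 0.607 g H₂O ÷ 18.015 g/mol = 0.06739 mol
Divide by the smallest (0.03068 mol): C 1.000, H 2.197
Multiplying each by 5 gives whole numbers: C 5.00, H 10.98
Empirical formula: C5H11
Empirical-formula mass = 71.14 g/mol; 142 ÷ 71.14 ≈ 2, so the molecular formula is C10H22.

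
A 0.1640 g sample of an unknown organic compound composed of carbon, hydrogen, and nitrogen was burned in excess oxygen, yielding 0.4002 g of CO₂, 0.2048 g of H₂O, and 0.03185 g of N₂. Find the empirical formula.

mol C = 0.4002 g CO₂ ÷ 44.009 g/mol = 0.0090936 mol
mol H = 2 × 0.2048 g H₂O ÷ 18.015 g/mol = 0.022737 mol
mol N = 2 × 0.03185 g N₂ ÷ 28.014 g/mol = 0.0022739 mol
Divide by the smallest (0.0022739 mol): C 3.999, H 9.999, N 1.000

C4H10N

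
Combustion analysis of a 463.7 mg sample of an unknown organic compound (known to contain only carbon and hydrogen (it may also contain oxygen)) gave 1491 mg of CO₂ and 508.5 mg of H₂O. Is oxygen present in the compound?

mol C = 1.491 g CO₂ ÷ 44.009 g/mol = 0.033879 mol
mol H = 2 × 0.5085 g H₂O ÷ 18.015 g/mol = 0.056453 mol
C and H together account for 0.46383 g — essentially the entire 0.4637 g sample — so the compound contains no oxygen.

no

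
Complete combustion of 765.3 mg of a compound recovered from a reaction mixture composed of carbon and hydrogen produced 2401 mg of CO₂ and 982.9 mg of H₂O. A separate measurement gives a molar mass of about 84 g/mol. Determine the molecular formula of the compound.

C6H12

mol C = 2.401 g CO₂ ÷ 44.009 g/mol = 0.054557 mol
mol H = 2 × 0.9829 g H₂O ÷ 18.015 g/mol = 0.10912 mol
Divide by the smallest (0.054557 mol): C 1.000, H 2.000
Empirical formula: CH2
Empirical-formula mass = 14.03 g/mol; 84 ÷ 14.03 ≈ 6, so the molecular formula is C6H12.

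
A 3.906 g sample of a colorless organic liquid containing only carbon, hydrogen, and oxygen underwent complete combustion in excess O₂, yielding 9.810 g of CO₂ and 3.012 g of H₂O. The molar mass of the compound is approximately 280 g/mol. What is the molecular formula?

mol C = 9.810 g CO₂ ÷ 44.009 g/mol = 0.22291 mol
mol H = 2 × 3.012 g H₂O ÷ 18.015 g/mol = 0.33439 mol
mass O = 3.906 − (2.6774 + 0.33706) = 0.89158 g → mol O = 0.89158 ÷ 15.999 = 0.055727 mol
Divide by the smallest (0.055727 mol): C 4.000, H 6.000, O 1.000
Empirical formula: C4H6O
Empirical-formula mass = 70.09 g/mol; 280 ÷ 70.09 ≈ 4, so the molecular formula is C16H24O4.

C16H24O4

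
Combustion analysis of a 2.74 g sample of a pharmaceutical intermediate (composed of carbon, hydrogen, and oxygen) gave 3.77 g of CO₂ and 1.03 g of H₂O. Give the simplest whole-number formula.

C6H8O7

mol C = 3.77 g CO₂ ÷ 44.009 g/mol = 0.08566 mol
mol H = 2 × 1.03 g H₂O ÷ 18.015 g/mol = 0.1143 mol
mass O = 2.74 − (1.029 + 0.1153) = 1.596 g → mol O = 1.596 ÷ 15.999 = 0.09975 mol
Divide by the smallest (0.08566 mol): C 1.000, H 1.335, O 1.164
Multiplying each by 6 gives whole numbers: C 6.00, H 8.01, O 6.99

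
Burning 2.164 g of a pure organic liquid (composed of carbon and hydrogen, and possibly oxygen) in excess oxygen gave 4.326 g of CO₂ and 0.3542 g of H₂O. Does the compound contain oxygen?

mol C = 4.326 g CO₂ ÷ 44.009 g/mol = 0.098298 mol
mol H = 2 × 0.3542 g H₂O ÷ 18.015 g/mol = 0.039323 mol
C and H account for only 1.2203 g of the 2.164 g sample; the remaining 0.94370 g must be oxygen.

yes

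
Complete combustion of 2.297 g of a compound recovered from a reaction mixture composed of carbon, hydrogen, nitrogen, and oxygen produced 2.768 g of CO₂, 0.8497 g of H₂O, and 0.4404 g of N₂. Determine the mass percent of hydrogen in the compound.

mol C = 2.768 g CO₂ ÷ 44.009 g/mol = 0.062896 mol
mol H = 2 × 0.8497 g H₂O ÷ 18.015 g/mol = 0.094333 mol
mol N = 2 × 0.4404 g N₂ ÷ 28.014 g/mol = 0.031441 mol
mass O = 2.297 − (0.75545 + 0.095087 + 0.44040) = 1.0061 g → mol O = 1.0061 ÷ 15.999 = 0.062883 mol
mass % H = 0.095087 g ÷ 2.297 g × 100%

4.14%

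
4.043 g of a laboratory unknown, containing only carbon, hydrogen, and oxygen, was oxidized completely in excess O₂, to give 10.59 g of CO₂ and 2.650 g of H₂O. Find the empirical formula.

mol C = 10.59 g CO₂ ÷ 44.009 g/mol = 0.24063 mol
mol H = 2 × 2.650 g H₂O ÷ 18.015 g/mol = 0.29420 mol
mass O = 4.043 − (2.8902 + 0.29655) = 0.85621 g → mol O = 0.85621 ÷ 15.999 = 0.053516 mol
Divide by the smallest (0.053516 mol): C 4.496, H 5.497, O 1.000
Multiplying each by 2 gives whole numbers: C 8.99, H 10.99, O 2.00

C9H11O2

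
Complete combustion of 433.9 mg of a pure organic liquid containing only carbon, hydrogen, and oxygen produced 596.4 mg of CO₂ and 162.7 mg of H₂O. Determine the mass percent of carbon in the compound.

mol C = 0.5964 g CO₂ ÷ 44.009 g/mol = 0.013552 mol
mol H = 2 × 0.1627 g H₂O ÷ 18.015 g/mol = 0.018063 mol
mass O = 0.4339 − (0.16277 + 0.018207) = 0.25292 g → mol O = 0.25292 ÷ 15.999 = 0.015809 mol
mass % C = 0.16277 g ÷ 0.4339 g × 100%

37.51%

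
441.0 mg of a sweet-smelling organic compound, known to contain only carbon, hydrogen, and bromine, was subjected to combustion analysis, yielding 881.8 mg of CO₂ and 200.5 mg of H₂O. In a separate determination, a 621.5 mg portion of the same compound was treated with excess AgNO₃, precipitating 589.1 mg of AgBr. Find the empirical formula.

C9H10Br

mol C = 0.8818 g CO₂ ÷ 44.009 g/mol = 0.020037 mol
mol H = 2 × 0.2005 g H₂O ÷ 18.015 g/mol = 0.022259 mol
From the AgBr data: mol Br per gram of compound = (0.5891 ÷ 187.772) ÷ 0.6215 = 0.0050480 mol/g, so in the 0.4410 g combustion sample mol Br = 0.0022262 mol
Divide by the smallest (0.0022262 mol): C 9.001, H 9.999, Br 1.000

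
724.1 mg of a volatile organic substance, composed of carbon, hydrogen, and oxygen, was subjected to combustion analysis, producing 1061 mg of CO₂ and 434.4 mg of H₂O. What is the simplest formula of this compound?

mol C = 1.061 g CO₂ ÷ 44.009 g/mol = 0.024109 mol
mol H = 2 × 0.4344 g H₂O ÷ 18.015 g/mol = 0.048226 mol
mass O = 0.7241 − (0.28957 + 0.048612) = 0.38592 g → mol O = 0.38592 ÷ 15.999 = 0.024121 mol
Divide by the smallest (0.024109 mol): C 1.000, H 2.000, O 1.001

CH2O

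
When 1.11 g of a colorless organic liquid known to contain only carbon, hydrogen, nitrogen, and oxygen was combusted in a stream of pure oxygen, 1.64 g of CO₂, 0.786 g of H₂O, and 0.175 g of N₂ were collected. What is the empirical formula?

C3H7NO2

mol C = 1.64 g CO₂ ÷ 44.009 g/mol = 0.03727 mol
mol H = 2 × 0.786 g H₂O ÷ 18.015 g/mol = 0.08726 mol
mol N = 2 × 0.175 g N₂ ÷ 28.014 g/mol = 0.01249 mol
mass O = 1.11 − (0.4476 + 0.08796 + 0.1750) = 0.3995 g → mol O = 0.3995 ÷ 15.999 = 0.02497 mol
Divide by the smallest (0.01249 mol): C 2.983, H 6.984, N 1.000, O 1.998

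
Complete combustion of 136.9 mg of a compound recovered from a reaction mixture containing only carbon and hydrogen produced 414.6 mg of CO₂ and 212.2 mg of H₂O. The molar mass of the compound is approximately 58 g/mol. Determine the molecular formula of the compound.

mol C = 0.4146 g CO₂ ÷ 44.009 g/mol = 0.0094208 mol
mol H = 2 × 0.2122 g H₂O ÷ 18.015 g/mol = 0.023558 mol
Divide by the smallest (0.0094208 mol): C 1.000, H 2.501
Multiplying each by 2 gives whole numbers: C 2.00, H 5.00
Empirical formula: C2H5
Empirical-formula mass = 29.06 g/mol; 58 ÷ 29.06 ≈ 2, so the molecular formula is C4H10.

C4H10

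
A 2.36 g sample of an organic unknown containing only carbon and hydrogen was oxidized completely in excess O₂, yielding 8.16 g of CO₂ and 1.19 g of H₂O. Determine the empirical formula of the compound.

C7H5

mol C = 8.16 g CO₂ ÷ 44.009 g/mol = 0.1854 mol
mol H = 2 × 1.19 g H₂O ÷ 18.015 g/mol = 0.1321 mol
Divide by the smallest (0.1321 mol): C 1.403, H 1.000
Multiplying each by 5 gives whole numbers: C 7.02, H 5.00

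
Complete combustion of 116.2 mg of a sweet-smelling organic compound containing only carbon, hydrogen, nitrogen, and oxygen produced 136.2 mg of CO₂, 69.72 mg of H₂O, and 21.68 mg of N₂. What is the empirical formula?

mol C = 0.1362 g CO₂ ÷ 44.009 g/mol = 0.0030948 mol
mol H = 2 × 0.06972 g H₂O ÷ 18.015 g/mol = 0.0077402 mol
mol N = 2 × 0.02168 g N₂ ÷ 28.014 g/mol = 0.0015478 mol
mass O = 0.1162 − (0.037172 + 0.0078021 + 0.021680) = 0.049546 g → mol O = 0.049546 ÷ 15.999 = 0.0030968 mol
Divide by the smallest (0.0015478 mol): C 2.000, H 5.001, N 1.000, O 2.001

C2H5NO2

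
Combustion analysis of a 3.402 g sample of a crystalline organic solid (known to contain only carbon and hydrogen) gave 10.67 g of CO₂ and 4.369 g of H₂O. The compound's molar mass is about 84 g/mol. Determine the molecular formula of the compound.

mol C = 10.67 g CO₂ ÷ 44.009 g/mol = 0.24245 mol
mol H = 2 × 4.369 g H₂O ÷ 18.015 g/mol = 0.48504 mol
Divide by the smallest (0.24245 mol): C 1.000, H 2.001
Empirical formula: CH2
Empirical-formula mass = 14.03 g/mol; 84 ÷ 14.03 ≈ 6, so the molecular formula is C6H12.

C6H12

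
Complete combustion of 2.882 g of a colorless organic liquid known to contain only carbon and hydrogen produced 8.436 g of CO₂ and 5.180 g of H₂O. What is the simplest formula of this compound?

CH3

mol C = 8.436 g CO₂ ÷ 44.009 g/mol = 0.19169 mol
mol H = 2 × 5.180 g H₂O ÷ 18.015 g/mol = 0.57508 mol
Divide by the smallest (0.19169 mol): C 1.000, H 3.000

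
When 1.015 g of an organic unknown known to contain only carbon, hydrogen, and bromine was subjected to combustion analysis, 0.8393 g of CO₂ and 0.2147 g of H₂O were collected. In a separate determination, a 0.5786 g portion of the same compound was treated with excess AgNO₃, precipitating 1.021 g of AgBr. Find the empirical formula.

mol C = 0.8393 g CO₂ ÷ 44.009 g/mol = 0.019071 mol
mol H = 2 × 0.2147 g H₂O ÷ 18.015 g/mol = 0.023836 mol
From the AgBr data: mol Br per gram of compound = (1.021 ÷ 187.772) ÷ 0.5786 = 0.0093976 mol/g, so in the 1.015 g combustion sample mol Br = 0.0095386 mol
Divide by the smallest (0.0095386 mol): C 1.999, H 2.499, Br 1.000
Multiplying each by 2 gives whole numbers: C 4.00, H 5.00, Br 2.00

C4H5Br2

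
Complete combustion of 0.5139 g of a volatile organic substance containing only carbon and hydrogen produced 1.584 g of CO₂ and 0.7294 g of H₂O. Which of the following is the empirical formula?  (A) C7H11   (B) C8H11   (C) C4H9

(C) C4H9

mol C = 1.584 g CO₂ ÷ 44.009 g/mol = 0.035993 mol
mol H = 2 × 0.7294 g H₂O ÷ 18.015 g/mol = 0.080977 mol
Divide by the smallest (0.035993 mol): C 1.000, H 2.250
Multiplying each by 4 gives whole numbers: C 4.00, H 9.00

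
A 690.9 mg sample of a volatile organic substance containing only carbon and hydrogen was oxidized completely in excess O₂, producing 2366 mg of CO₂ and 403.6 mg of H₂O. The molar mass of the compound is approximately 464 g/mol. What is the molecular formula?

C36H30

mol C = 2.366 g CO₂ ÷ 44.009 g/mol = 0.053762 mol
mol H = 2 × 0.4036 g H₂O ÷ 18.015 g/mol = 0.044807 mol
Divide by the smallest (0.044807 mol): C 1.200, H 1.000
Multiplying each by 5 gives whole numbers: C 6.00, H 5.00
Empirical formula: C6H5
Empirical-formula mass = 77.11 g/mol; 464 ÷ 77.11 ≈ 6, so the molecular formula is C36H30.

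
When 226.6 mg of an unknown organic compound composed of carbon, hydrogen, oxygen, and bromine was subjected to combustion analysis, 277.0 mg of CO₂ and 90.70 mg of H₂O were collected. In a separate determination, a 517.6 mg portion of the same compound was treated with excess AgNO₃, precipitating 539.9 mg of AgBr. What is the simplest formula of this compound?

mol C = 0.2770 g CO₂ ÷ 44.009 g/mol = 0.0062942 mol
mol H = 2 × 0.09070 g H₂O ÷ 18.015 g/mol = 0.010069 mol
From the AgBr data: mol Br per gram of compound = (0.5399 ÷ 187.772) ÷ 0.5176 = 0.0055551 mol/g, so in the 0.2266 g combustion sample mol Br = 0.0012588 mol
mass O = 0.2266 − (0.075599 + 0.010150 + 0.10058) = 0.040270 g → mol O = 0.040270 ÷ 15.999 = 0.0025170 mol
Divide by the smallest (0.0012588 mol): C 5.000, H 7.999, Br 1.000, O 2.000

C5H8BrO2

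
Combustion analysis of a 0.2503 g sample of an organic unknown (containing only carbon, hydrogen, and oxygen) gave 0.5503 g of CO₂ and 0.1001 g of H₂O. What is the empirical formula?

C9H8O4

mol C = 0.5503 g CO₂ ÷ 44.009 g/mol = 0.012504 mol
mol H = 2 × 0.1001 g H₂O ÷ 18.015 g/mol = 0.011113 mol
mass O = 0.2503 − (0.15019 + 0.011202) = 0.088909 g → mol O = 0.088909 ÷ 15.999 = 0.0055572 mol
Divide by the smallest (0.0055572 mol): C 2.250, H 2.000, O 1.000
Multiplying each by 4 gives whole numbers: C 9.00, H 8.00, O 4.00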